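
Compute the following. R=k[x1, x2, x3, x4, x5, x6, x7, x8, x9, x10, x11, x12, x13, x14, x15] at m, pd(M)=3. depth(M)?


pd+depth=depth(R)=15
depth=15-3=12


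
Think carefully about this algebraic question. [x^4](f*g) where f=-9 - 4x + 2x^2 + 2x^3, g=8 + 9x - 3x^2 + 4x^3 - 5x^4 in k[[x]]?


[x^4] = sum a_i*b_j, i+j=4
  -9*-5=45
  -4*4=-16
  2*-3=-6
  2*9=18
Sum=41


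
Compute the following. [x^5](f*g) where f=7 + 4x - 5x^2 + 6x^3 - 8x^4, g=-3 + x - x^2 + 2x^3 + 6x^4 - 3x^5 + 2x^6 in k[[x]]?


[x^5] = sum a_i*b_j, i+j=5
  7*-3=-21
  4*6=24
  -5*2=-10
  6*-1=-6
  -8*1=-8
Sum=-21


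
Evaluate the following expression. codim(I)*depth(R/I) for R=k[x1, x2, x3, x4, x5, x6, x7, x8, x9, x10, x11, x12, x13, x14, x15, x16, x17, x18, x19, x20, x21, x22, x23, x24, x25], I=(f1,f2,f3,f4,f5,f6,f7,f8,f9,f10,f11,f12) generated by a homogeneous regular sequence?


codim=12, depth=dim(R/I)=25-12=13
Product=12*13=156


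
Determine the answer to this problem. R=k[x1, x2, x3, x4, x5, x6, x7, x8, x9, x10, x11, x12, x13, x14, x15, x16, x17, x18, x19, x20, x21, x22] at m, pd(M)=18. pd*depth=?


pd+depth=22
depth=22-18=4
pd*depth=18*4=72


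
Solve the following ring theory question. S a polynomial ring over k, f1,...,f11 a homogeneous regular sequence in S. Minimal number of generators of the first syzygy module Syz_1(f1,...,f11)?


Regular sequence => Koszul complex is the minimal free resolution.
Syz_1 minimally generated by Koszul relations f_i*e_j - f_j*e_i (i<j): mu(Syz_1) = beta_2 = C(m,2) = m(m-1)/2
m=11
11*10/2 = 55


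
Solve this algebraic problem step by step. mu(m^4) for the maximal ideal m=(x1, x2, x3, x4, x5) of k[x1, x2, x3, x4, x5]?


Graded Nakayama: mu(m^d) = dim_k (m^d/m^(d+1)) = #degree-4 monomials in 5 vars
C(n+d-1,d)=C(8,4)=70


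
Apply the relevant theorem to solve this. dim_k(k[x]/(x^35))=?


Basis: 1,x,...,x^34
dim=35


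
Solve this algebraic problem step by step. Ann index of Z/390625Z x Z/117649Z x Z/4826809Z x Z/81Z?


Exponent = lcm of the cyclic orders; pairwise coprime => product.
5^8*7^6*13^6*3^4=390625*117649*4826809*81=17967738052859765625


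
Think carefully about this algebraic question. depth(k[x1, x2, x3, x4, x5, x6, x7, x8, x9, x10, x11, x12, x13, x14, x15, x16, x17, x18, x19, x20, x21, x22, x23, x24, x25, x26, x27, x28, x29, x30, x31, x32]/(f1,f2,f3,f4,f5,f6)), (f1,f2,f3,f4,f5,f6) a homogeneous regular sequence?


depth(R)=32
depth(R/I)=32-6=26


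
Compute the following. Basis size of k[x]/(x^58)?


Basis: 1,x,...,x^57
dim=58


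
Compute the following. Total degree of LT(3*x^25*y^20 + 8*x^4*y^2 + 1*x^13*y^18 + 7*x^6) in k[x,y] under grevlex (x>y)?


LT: 3*x^25*y^20
deg_x=25, deg_y=20
Total=25+20=45


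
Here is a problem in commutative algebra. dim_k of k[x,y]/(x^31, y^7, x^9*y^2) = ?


k[x,y]/I, I = (x^31, y^7, x^9*y^2)
Rect: 31x7=217. Corner: (31-9)x(7-2)=110.
dim = 217-110 = 107


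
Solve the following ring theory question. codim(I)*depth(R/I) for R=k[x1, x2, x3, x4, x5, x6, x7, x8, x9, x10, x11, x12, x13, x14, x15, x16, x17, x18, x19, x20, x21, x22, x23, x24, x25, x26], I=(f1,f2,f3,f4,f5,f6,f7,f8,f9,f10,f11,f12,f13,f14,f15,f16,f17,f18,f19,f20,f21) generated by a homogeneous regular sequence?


codim=21, depth=dim(R/I)=26-21=5
Product=21*5=105


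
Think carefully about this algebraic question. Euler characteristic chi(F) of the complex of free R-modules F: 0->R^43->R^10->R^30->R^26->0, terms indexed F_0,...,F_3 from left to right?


chi = sum (-1)^i * rank:
(-1)^0*43=43
(-1)^1*10=-10
(-1)^2*30=30
(-1)^3*26=-26
chi=37


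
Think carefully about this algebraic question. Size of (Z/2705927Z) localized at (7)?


7-primary part: 2705927=7^6*23
Size=7^6=117649


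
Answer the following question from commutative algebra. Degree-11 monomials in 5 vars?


C(d+n-1,n-1)=C(15,4)=1365


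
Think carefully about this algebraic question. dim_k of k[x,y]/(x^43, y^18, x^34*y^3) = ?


k[x,y]/I, I = (x^43, y^18, x^34*y^3)
Rect: 43x18=774. Corner: (43-34)x(18-3)=135.
dim = 774-135 = 639


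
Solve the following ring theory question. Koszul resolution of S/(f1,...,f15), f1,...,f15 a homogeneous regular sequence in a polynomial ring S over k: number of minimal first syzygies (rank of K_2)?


Regular sequence => Koszul complex is the minimal free resolution.
Syz_1 minimally generated by Koszul relations f_i*e_j - f_j*e_i (i<j): mu(Syz_1) = beta_2 = C(m,2) = m(m-1)/2
m=15
15*14/2 = 105


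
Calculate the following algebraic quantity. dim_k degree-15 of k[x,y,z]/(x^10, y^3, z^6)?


Need i<10, j<3, k<6 with i+j+k=15.
For each i, j ranges over max(0,15-i-5)..min(2,15-i):
  i=0: j in [10,2] -> 0
  i=1: j in [9,2] -> 0
  i=2: j in [8,2] -> 0
  i=3: j in [7,2] -> 0
  i=4: j in [6,2] -> 0
  i=5: j in [5,2] -> 0
  i=6: j in [4,2] -> 0
  i=7: j in [3,2] -> 0
  i=8: j in [2,2] -> 1
  i=9: j in [1,2] -> 2
H(15) = 0+0+0+0+0+0+0+0+1+2 = 3


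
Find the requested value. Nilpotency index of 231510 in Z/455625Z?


231510^k mod 455625:
k=1: 231510
k=2: 344475
k=3: 452250
k=4: 50625
k=5: 151875
k=6: 0
First zero at k = 6


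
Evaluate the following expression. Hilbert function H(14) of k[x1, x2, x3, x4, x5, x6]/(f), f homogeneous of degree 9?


C(19,5)-C(10,5)=11628-252=11376


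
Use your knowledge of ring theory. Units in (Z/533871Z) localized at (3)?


Local ring = Z/243Z.
phi(243) = 3^4*(3-1) = 162


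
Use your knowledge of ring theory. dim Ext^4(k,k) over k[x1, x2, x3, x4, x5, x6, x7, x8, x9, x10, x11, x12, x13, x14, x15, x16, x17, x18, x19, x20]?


C(n,i)=C(20,4)=4845


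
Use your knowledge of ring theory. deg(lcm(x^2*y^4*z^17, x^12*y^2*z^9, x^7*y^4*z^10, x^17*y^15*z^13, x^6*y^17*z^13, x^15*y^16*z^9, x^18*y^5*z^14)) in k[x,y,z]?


lcm = componentwise max:
x: max(2,12,7,17,6,15,18)=18
y: max(4,2,4,15,17,16,5)=17
z: max(17,9,10,13,13,9,14)=17
Total=18+17+17=52


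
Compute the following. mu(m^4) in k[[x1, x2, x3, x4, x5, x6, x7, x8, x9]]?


C(n+d-1,d)=C(12,4)=495


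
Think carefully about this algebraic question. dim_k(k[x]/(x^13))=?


Basis: 1,x,...,x^12
dim=13


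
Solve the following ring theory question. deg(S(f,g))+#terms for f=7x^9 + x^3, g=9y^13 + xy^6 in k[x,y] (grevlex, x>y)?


LT(f)=7x^9, LT(g)=9y^13
lcm(LM)=x^9y^13
S(f,g) (scaled by 63 to clear denominators) = 9y^13*f - 7x^9*g = -7x^10y^6 + 9x^3y^13
2 terms, deg 16.
16+2=18


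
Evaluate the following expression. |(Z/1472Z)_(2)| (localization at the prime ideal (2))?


2-primary part: 1472=2^6*23
Size=2^6=64


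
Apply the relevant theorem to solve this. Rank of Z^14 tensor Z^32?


rank(M(x)N) = rank(M)*rank(N)
14*32 = 448


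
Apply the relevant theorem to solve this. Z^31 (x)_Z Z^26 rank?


rank(M(x)N) = rank(M)*rank(N)
31*26 = 806


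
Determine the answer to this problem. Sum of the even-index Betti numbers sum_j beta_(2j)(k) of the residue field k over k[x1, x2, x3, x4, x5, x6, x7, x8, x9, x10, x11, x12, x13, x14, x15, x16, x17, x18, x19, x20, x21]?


Koszul resolution: beta_i(k)=C(n,i), n=21
sum_even C(21,i) = 2^(n-1) = 2^20 = 1048576


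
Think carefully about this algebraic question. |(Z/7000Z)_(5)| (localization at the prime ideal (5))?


5-primary part: 7000=5^3*56
Size=5^3=125


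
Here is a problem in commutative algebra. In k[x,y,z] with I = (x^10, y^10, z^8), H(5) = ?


Need i<10, j<10, k<8 with i+j+k=5.
For each i, j ranges over max(0,5-i-7)..min(9,5-i):
  i=0: j in [0,5] -> 6
  i=1: j in [0,4] -> 5
  i=2: j in [0,3] -> 4
  i=3: j in [0,2] -> 3
  i=4: j in [0,1] -> 2
  i=5: j in [0,0] -> 1
H(5) = 6+5+4+3+2+1 = 21


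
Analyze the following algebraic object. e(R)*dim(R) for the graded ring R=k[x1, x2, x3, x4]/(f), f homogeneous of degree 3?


e(R)=deg(f)=3, dim(R)=4-1=3
e*dim=3*3=9


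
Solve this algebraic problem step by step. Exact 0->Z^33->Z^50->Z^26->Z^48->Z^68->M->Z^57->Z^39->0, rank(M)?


Alt sum=0:
(-1)^0*33 + (-1)^1*50 + (-1)^2*26 + (-1)^3*48 + (-1)^4*68 + (-1)^5*? + (-1)^6*57 + (-1)^7*39=0
rank(M)=47


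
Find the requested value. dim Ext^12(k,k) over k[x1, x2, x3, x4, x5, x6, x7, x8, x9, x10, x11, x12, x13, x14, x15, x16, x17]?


C(n,i)=C(17,12)=6188


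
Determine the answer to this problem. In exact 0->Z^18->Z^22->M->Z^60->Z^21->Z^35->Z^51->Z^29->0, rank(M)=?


Alt sum=0:
(-1)^0*18 + (-1)^1*22 + (-1)^2*? + (-1)^3*60 + (-1)^4*21 + (-1)^5*35 + (-1)^6*51 + (-1)^7*29=0
rank(M)=56


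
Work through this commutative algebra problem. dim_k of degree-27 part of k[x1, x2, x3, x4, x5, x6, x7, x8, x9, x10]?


C(d+n-1,n-1)=C(36,9)=94143280


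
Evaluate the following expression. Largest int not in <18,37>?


gcd(18,37)=1 => F=ab-a-b=18*37-18-37=666-55=611


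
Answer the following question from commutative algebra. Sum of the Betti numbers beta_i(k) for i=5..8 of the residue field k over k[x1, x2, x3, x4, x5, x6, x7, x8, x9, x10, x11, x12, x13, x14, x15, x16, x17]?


Koszul resolution: beta_i(k)=C(n,i), n=17
C(17,5)=6188, C(17,6)=12376, C(17,7)=19448, C(17,8)=24310
Sum=62322


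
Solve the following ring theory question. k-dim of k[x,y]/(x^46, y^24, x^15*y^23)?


k[x,y]/I, I = (x^46, y^24, x^15*y^23)
Rect: 46x24=1104. Corner: (46-15)x(24-23)=31.
dim = 1104-31 = 1073


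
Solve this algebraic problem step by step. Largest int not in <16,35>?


gcd(16,35)=1 => F=ab-a-b=16*35-16-35=560-51=509


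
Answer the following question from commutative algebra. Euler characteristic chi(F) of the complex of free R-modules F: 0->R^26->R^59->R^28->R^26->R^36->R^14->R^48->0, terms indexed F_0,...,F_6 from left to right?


chi = sum (-1)^i * rank:
(-1)^0*26=26
(-1)^1*59=-59
(-1)^2*28=28
(-1)^3*26=-26
(-1)^4*36=36
(-1)^5*14=-14
(-1)^6*48=48
chi=39


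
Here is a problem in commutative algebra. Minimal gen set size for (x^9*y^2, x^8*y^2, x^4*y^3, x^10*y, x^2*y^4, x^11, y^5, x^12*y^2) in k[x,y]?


Remove redundant (divisible by others).
x^9*y^2 redundant.
x^12*y^2 redundant.
Min: x^11, x^10*y, x^8*y^2, x^4*y^3, x^2*y^4, y^5
Count=6


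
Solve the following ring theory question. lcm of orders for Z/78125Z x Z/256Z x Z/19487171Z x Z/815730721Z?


Exponent = lcm of the cyclic orders; pairwise coprime => product.
5^7*2^8*11^7*13^8=78125*256*19487171*815730721=317925681001605820000000


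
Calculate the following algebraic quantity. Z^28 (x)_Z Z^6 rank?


rank(M(x)N) = rank(M)*rank(N)
28*6 = 168


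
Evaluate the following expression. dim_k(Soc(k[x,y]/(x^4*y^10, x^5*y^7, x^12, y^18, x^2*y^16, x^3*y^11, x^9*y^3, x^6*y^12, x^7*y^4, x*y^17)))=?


Socle = ann(m) = span of standard monomials u with x*u, y*u in I (staircase corners).
Redundant generators: x^6*y^12
Minimal generators: x^12, x^9*y^3, x^7*y^4, x^5*y^7, x^4*y^10, x^3*y^11, x^2*y^16, x*y^17, y^18
Corners: y^17, xy^16, x^2y^15, x^3y^10, x^4y^9, x^6y^6, x^8y^3, x^11y^2
Socle dim=8


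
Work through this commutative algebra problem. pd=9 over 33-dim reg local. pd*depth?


pd+depth=33
depth=33-9=24
pd*depth=9*24=216


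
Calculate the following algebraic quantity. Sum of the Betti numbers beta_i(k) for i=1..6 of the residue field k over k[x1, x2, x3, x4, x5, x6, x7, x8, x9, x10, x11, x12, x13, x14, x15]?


Koszul resolution: beta_i(k)=C(n,i), n=15
C(15,1)=15, C(15,2)=105, C(15,3)=455, C(15,4)=1365, C(15,5)=3003, C(15,6)=5005
Sum=9948


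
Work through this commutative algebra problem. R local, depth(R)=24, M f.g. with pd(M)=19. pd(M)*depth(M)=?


pd+depth=24
depth=24-19=5
pd*depth=19*5=95


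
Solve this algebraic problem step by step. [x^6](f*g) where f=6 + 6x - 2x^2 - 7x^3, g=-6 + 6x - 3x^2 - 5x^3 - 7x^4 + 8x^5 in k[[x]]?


[x^6] = sum a_i*b_j, i+j=6
  6*8=48
  -2*-7=14
  -7*-5=35
Sum=97


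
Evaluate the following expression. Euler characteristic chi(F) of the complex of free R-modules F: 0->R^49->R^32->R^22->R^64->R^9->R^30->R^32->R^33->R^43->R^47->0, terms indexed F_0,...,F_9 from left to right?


chi = sum (-1)^i * rank:
(-1)^0*49=49
(-1)^1*32=-32
(-1)^2*22=22
(-1)^3*64=-64
(-1)^4*9=9
(-1)^5*30=-30
(-1)^6*32=32
(-1)^7*33=-33
(-1)^8*43=43
(-1)^9*47=-47
chi=-51


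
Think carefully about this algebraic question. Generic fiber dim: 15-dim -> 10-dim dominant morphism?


dim(fiber)=dim(X)-dim(Y)=15-10=5


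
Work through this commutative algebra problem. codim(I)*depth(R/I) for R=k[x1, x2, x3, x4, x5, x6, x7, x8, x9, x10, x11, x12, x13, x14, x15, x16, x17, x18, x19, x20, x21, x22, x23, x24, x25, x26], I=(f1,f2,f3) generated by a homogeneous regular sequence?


codim=3, depth=dim(R/I)=26-3=23
Product=3*23=69


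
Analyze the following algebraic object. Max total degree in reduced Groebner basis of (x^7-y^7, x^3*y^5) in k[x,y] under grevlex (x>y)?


LT(f1)=x^7, LT(f2)=x^3y^5, lcm=x^7y^5
S(f1,f2) = y^5*f1 - x^4*f2 = -y^12
Reduced GB = {f1, f2, y^12}; degrees 7, 8, 12
Max = 12


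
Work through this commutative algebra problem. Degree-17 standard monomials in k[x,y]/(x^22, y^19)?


k[x,y], I = (x^22, y^19), d = 17
Need i < 22 and d-i < 19.
Range: 0 <= i <= 17.
H(17) = 18


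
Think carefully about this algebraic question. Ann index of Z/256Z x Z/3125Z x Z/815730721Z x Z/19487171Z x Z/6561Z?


Exponent = lcm of the cyclic orders; pairwise coprime => product.
2^8*5^5*13^8*11^7*3^8=256*3125*815730721*19487171*6561=83436415722061431400800000


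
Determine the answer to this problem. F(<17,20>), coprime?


gcd(17,20)=1 => F=ab-a-b=17*20-17-20=340-37=303


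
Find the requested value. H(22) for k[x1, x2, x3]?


C(d+n-1,n-1)=C(24,2)=276


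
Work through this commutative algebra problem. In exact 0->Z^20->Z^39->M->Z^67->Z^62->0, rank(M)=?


Alt sum=0:
(-1)^0*20 + (-1)^1*39 + (-1)^2*? + (-1)^3*67 + (-1)^4*62=0
rank(M)=24


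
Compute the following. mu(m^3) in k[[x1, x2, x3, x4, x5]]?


C(n+d-1,d)=C(7,3)=35


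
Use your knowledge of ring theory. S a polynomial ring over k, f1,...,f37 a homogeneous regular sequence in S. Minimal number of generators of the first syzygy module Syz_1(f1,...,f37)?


Regular sequence => Koszul complex is the minimal free resolution.
Syz_1 minimally generated by Koszul relations f_i*e_j - f_j*e_i (i<j): mu(Syz_1) = beta_2 = C(m,2) = m(m-1)/2
m=37
37*36/2 = 666


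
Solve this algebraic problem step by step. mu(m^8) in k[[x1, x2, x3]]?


C(n+d-1,d)=C(10,8)=45


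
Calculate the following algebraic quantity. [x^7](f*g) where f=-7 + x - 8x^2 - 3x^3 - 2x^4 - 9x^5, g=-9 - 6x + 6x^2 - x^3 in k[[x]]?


[x^7] = sum a_i*b_j, i+j=7
  -2*-1=2
  -9*6=-54
Sum=-52


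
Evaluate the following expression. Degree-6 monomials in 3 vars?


C(d+n-1,n-1)=C(8,2)=28


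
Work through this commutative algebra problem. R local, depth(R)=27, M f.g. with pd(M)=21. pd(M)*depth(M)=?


pd+depth=27
depth=27-21=6
pd*depth=21*6=126


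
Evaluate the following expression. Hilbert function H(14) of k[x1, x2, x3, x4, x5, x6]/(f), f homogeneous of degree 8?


C(19,5)-C(11,5)=11628-462=11166


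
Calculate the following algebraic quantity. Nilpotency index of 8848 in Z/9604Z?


8848^k mod 9604:
k=1: 8848
k=2: 4900
k=3: 2744
k=4: 0
First zero at k = 4


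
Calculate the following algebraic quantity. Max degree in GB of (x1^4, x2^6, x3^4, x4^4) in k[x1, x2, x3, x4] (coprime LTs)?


Pure powers, coprime LTs => already GB.
Degrees: 4, 6, 4, 4
Max=6


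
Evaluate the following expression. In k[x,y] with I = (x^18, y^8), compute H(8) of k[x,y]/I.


k[x,y], I = (x^18, y^8), d = 8
Need i < 18 and d-i < 8.
Range: 1 <= i <= 8.
H(8) = 8


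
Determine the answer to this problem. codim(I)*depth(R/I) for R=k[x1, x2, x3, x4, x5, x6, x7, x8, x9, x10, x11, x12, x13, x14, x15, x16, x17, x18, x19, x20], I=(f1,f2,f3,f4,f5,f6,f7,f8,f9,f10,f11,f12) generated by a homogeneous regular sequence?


codim=12, depth=dim(R/I)=20-12=8
Product=12*8=96


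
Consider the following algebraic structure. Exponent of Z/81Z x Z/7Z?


Exponent = lcm of the cyclic orders; pairwise coprime => product.
3^4*7^1=81*7=567


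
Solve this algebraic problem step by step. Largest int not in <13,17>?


gcd(13,17)=1 => F=ab-a-b=13*17-13-17=221-30=191


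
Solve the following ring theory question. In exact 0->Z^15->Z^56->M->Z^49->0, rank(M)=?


Alt sum=0:
(-1)^0*15 + (-1)^1*56 + (-1)^2*? + (-1)^3*49=0
rank(M)=90


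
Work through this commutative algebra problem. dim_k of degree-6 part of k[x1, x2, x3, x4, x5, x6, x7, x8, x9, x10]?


C(d+n-1,n-1)=C(15,9)=5005


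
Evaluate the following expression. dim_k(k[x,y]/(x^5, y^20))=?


Basis: x^i*y^j, i<5, j<20
5*20=100


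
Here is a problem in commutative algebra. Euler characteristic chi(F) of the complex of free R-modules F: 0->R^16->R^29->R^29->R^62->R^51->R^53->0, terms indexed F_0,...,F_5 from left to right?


chi = sum (-1)^i * rank:
(-1)^0*16=16
(-1)^1*29=-29
(-1)^2*29=29
(-1)^3*62=-62
(-1)^4*51=51
(-1)^5*53=-53
chi=-48


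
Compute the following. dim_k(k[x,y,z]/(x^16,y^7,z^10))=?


Basis: x^iy^jz^k, i<16,j<7,k<10
16*7*10=1120


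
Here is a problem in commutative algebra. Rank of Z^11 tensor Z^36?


rank(M(x)N) = rank(M)*rank(N)
11*36 = 396


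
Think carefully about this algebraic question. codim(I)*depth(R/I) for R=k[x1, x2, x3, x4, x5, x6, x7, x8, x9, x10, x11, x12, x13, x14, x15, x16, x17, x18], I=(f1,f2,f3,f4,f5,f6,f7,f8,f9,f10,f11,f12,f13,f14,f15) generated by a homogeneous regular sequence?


codim=15, depth=dim(R/I)=18-15=3
Product=15*3=45


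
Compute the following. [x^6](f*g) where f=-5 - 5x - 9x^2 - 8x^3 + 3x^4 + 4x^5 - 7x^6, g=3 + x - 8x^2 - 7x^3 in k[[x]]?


[x^6] = sum a_i*b_j, i+j=6
  -8*-7=56
  3*-8=-24
  4*1=4
  -7*3=-21
Sum=15


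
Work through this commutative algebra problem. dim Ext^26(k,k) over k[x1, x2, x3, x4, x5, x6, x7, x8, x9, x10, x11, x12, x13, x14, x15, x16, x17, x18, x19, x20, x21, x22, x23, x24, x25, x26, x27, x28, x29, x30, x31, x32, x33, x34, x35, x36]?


C(n,i)=C(36,26)=254186856


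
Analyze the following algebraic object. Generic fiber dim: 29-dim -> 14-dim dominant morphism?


dim(fiber)=dim(X)-dim(Y)=29-14=15


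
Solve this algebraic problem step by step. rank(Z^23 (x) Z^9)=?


rank(M(x)N) = rank(M)*rank(N)
23*9 = 207


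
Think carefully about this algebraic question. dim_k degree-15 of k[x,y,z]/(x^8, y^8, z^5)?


Need i<8, j<8, k<5 with i+j+k=15.
For each i, j ranges over max(0,15-i-4)..min(7,15-i):
  i=0: j in [11,7] -> 0
  i=1: j in [10,7] -> 0
  i=2: j in [9,7] -> 0
  i=3: j in [8,7] -> 0
  i=4: j in [7,7] -> 1
  i=5: j in [6,7] -> 2
  i=6: j in [5,7] -> 3
  i=7: j in [4,7] -> 4
H(15) = 0+0+0+0+1+2+3+4 = 10


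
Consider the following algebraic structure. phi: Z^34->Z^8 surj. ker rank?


rank(ker) = 34-8 = 26


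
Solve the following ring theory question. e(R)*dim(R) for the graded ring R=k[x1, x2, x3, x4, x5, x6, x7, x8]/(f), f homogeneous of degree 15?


e(R)=deg(f)=15, dim(R)=8-1=7
e*dim=15*7=105


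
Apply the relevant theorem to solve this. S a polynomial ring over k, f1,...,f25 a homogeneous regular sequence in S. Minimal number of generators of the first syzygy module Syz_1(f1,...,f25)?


Regular sequence => Koszul complex is the minimal free resolution.
Syz_1 minimally generated by Koszul relations f_i*e_j - f_j*e_i (i<j): mu(Syz_1) = beta_2 = C(m,2) = m(m-1)/2
m=25
25*24/2 = 300


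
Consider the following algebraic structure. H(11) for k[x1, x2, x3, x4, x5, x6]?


C(d+n-1,n-1)=C(16,5)=4368


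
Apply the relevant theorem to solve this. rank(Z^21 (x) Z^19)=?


rank(M(x)N) = rank(M)*rank(N)
21*19 = 399


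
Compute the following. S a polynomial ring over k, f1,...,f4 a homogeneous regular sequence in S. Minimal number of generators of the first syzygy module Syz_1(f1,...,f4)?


Regular sequence => Koszul complex is the minimal free resolution.
Syz_1 minimally generated by Koszul relations f_i*e_j - f_j*e_i (i<j): mu(Syz_1) = beta_2 = C(m,2) = m(m-1)/2
m=4
4*3/2 = 6


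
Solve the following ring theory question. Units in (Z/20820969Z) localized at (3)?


Local ring = Z/729Z.
phi(729) = 3^5*(3-1) = 486


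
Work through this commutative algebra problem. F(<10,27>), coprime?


gcd(10,27)=1 => F=ab-a-b=10*27-10-27=270-37=233


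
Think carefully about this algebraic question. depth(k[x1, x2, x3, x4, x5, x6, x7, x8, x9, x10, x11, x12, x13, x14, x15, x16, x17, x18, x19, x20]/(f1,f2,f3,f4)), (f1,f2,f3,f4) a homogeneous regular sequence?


depth(R)=20
depth(R/I)=20-4=16


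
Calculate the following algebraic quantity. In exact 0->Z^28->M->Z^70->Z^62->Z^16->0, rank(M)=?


Alt sum=0:
(-1)^0*28 + (-1)^1*? + (-1)^2*70 + (-1)^3*62 + (-1)^4*16=0
rank(M)=52


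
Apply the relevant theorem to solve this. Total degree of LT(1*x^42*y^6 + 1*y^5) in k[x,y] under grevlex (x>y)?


LT: 1*x^42*y^6
deg_x=42, deg_y=6
Total=42+6=48


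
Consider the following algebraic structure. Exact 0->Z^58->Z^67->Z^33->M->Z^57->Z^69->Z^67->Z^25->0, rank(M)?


Alt sum=0:
(-1)^0*58 + (-1)^1*67 + (-1)^2*33 + (-1)^3*? + (-1)^4*57 + (-1)^5*69 + (-1)^6*67 + (-1)^7*25=0
rank(M)=54


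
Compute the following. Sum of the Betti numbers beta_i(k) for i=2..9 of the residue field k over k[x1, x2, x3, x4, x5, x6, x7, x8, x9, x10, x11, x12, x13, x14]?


Koszul resolution: beta_i(k)=C(n,i), n=14
C(14,2)=91, C(14,3)=364, C(14,4)=1001, C(14,5)=2002, C(14,6)=3003, C(14,7)=3432, C(14,8)=3003, C(14,9)=2002
Sum=14898


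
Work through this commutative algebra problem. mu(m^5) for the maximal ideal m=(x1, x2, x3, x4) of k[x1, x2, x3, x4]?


Graded Nakayama: mu(m^d) = dim_k (m^d/m^(d+1)) = #degree-5 monomials in 4 vars
C(n+d-1,d)=C(8,5)=56


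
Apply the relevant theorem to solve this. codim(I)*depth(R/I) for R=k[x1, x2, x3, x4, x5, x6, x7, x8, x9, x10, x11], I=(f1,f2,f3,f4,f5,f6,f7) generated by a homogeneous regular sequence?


codim=7, depth=dim(R/I)=11-7=4
Product=7*4=28


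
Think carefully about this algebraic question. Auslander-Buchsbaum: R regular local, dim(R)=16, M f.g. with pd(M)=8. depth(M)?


pd+depth=depth(R)=16
depth=16-8=8


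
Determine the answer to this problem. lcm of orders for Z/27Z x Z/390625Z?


Exponent = lcm of the cyclic orders; pairwise coprime => product.
3^3*5^8=27*390625=10546875


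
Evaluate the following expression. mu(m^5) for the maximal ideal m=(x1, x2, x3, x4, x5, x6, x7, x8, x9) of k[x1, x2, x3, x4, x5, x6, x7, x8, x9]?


Graded Nakayama: mu(m^d) = dim_k (m^d/m^(d+1)) = #degree-5 monomials in 9 vars
C(n+d-1,d)=C(13,5)=1287


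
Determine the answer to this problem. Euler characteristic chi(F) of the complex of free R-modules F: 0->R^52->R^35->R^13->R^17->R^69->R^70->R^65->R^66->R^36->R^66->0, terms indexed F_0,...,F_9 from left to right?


chi = sum (-1)^i * rank:
(-1)^0*52=52
(-1)^1*35=-35
(-1)^2*13=13
(-1)^3*17=-17
(-1)^4*69=69
(-1)^5*70=-70
(-1)^6*65=65
(-1)^7*66=-66
(-1)^8*36=36
(-1)^9*66=-66
chi=-19


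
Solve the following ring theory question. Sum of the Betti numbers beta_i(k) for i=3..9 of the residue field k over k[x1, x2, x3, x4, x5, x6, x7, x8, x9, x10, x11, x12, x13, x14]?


Koszul resolution: beta_i(k)=C(n,i), n=14
C(14,3)=364, C(14,4)=1001, C(14,5)=2002, C(14,6)=3003, C(14,7)=3432, C(14,8)=3003, C(14,9)=2002
Sum=14807


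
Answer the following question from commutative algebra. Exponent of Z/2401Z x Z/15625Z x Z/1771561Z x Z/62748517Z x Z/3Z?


Exponent = lcm of the cyclic orders; pairwise coprime => product.
7^4*5^6*11^6*13^7*3^1=2401*15625*1771561*62748517*3=12511028629013148609375


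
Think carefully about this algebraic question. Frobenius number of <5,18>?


gcd(5,18)=1 => F=ab-a-b=5*18-5-18=90-23=67


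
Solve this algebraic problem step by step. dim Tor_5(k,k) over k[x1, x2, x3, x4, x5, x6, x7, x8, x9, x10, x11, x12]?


Koszul: C(n,i)=C(12,5)=792


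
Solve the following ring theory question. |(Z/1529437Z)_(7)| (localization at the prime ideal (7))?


7-primary part: 1529437=7^6*13
Size=7^6=117649


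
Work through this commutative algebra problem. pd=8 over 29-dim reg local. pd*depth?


pd+depth=29
depth=29-8=21
pd*depth=8*21=168


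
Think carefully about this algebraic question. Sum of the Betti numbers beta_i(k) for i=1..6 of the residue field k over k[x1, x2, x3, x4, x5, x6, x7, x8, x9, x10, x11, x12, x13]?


Koszul resolution: beta_i(k)=C(n,i), n=13
C(13,1)=13, C(13,2)=78, C(13,3)=286, C(13,4)=715, C(13,5)=1287, C(13,6)=1716
Sum=4095


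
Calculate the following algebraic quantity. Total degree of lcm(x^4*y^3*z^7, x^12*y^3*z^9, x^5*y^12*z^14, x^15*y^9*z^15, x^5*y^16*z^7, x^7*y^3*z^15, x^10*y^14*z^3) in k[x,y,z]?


lcm = componentwise max:
x: max(4,12,5,15,5,7,10)=15
y: max(3,3,12,9,16,3,14)=16
z: max(7,9,14,15,7,15,3)=15
Total=15+16+15=46


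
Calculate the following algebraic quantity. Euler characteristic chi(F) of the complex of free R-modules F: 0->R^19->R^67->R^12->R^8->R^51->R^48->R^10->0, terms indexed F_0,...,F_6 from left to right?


chi = sum (-1)^i * rank:
(-1)^0*19=19
(-1)^1*67=-67
(-1)^2*12=12
(-1)^3*8=-8
(-1)^4*51=51
(-1)^5*48=-48
(-1)^6*10=10
chi=-31


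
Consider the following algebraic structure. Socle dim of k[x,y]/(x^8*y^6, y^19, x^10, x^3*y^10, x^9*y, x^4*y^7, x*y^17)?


Socle = ann(m) = span of standard monomials u with x*u, y*u in I (staircase corners).
Minimal generators: x^10, x^9*y, x^8*y^6, x^4*y^7, x^3*y^10, x*y^17, y^19
Corners: y^18, x^2y^16, x^3y^9, x^7y^6, x^8y^5, x^9
Socle dim=6


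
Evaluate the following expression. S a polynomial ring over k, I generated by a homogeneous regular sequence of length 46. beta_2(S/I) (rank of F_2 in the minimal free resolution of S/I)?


Regular sequence => Koszul complex is the minimal free resolution.
Syz_1 minimally generated by Koszul relations f_i*e_j - f_j*e_i (i<j): mu(Syz_1) = beta_2 = C(m,2) = m(m-1)/2
m=46
46*45/2 = 1035


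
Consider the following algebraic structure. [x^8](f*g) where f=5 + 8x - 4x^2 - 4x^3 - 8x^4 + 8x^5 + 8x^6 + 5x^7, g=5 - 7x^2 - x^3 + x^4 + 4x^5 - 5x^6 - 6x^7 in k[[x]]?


[x^8] = sum a_i*b_j, i+j=8
  8*-6=-48
  -4*-5=20
  -4*4=-16
  -8*1=-8
  8*-1=-8
  8*-7=-56
Sum=-116


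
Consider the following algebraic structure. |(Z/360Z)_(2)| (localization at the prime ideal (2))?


2-primary part: 360=2^3*45
Size=2^3=8


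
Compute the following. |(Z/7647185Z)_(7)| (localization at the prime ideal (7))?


7-primary part: 7647185=7^6*65
Size=7^6=117649


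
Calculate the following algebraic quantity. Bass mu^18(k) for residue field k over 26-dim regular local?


C(n,i)=C(26,18)=1562275


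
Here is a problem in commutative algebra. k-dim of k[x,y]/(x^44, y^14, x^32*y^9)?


k[x,y]/I, I = (x^44, y^14, x^32*y^9)
Rect: 44x14=616. Corner: (44-32)x(14-9)=60.
dim = 616-60 = 556


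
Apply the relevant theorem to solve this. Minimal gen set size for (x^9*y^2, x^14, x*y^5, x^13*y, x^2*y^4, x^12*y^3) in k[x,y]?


Remove redundant (divisible by others).
x^12*y^3 redundant.
Min: x^14, x^13*y, x^9*y^2, x^2*y^4, x*y^5
Count=5


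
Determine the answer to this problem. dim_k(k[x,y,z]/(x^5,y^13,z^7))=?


Basis: x^iy^jz^k, i<5,j<13,k<7
5*13*7=455


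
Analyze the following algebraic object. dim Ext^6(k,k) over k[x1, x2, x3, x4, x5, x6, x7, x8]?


C(n,i)=C(8,6)=28


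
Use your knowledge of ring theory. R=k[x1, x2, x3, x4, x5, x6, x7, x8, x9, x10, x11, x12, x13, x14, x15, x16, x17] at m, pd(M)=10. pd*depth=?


pd+depth=17
depth=17-10=7
pd*depth=10*7=70


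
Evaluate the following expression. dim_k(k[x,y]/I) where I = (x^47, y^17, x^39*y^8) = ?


k[x,y]/I, I = (x^47, y^17, x^39*y^8)
Rect: 47x17=799. Corner: (47-39)x(17-8)=72.
dim = 799-72 = 727


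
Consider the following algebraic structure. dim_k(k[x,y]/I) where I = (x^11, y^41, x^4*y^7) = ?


k[x,y]/I, I = (x^11, y^41, x^4*y^7)
Rect: 11x41=451. Corner: (11-4)x(41-7)=238.
dim = 451-238 = 213


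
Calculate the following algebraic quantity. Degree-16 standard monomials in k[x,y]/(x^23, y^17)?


k[x,y], I = (x^23, y^17), d = 16
Need i < 23 and d-i < 17.
Range: 0 <= i <= 16.
H(16) = 17


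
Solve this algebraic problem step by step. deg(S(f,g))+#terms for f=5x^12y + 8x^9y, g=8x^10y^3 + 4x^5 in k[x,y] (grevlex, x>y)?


LT(f)=5x^12y, LT(g)=8x^10y^3
lcm(LM)=x^12y^3
S(f,g) (scaled by 40 to clear denominators) = 8y^2*f - 5x^2*g = 64x^9y^3 - 20x^7
2 terms, deg 12.
12+2=14


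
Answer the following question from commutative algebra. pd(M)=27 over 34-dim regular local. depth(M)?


pd+depth=depth(R)=34
depth=34-27=7


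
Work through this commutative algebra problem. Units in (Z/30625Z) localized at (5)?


Local ring = Z/625Z.
phi(625) = 5^3*(5-1) = 500


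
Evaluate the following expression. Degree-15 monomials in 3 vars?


C(d+n-1,n-1)=C(17,2)=136


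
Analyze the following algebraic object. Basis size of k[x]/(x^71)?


Basis: 1,x,...,x^70
dim=71


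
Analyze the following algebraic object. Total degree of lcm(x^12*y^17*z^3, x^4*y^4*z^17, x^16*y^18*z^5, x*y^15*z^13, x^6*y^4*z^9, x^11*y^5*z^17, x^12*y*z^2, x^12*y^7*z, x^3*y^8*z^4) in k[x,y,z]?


lcm = componentwise max:
x: max(12,4,16,1,6,11,12,12,3)=16
y: max(17,4,18,15,4,5,1,7,8)=18
z: max(3,17,5,13,9,17,2,1,4)=17
Total=16+18+17=51


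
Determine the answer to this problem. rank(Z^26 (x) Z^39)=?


rank(M(x)N) = rank(M)*rank(N)
26*39 = 1014


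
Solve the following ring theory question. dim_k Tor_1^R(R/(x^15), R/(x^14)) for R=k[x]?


Tor_1(R/I,R/J)=(I cap J)/IJ=(x^15)/(x^29)
dim=29-15=min(15,14)=14


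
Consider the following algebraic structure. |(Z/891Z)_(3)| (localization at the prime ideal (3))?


3-primary part: 891=3^4*11
Size=3^4=81


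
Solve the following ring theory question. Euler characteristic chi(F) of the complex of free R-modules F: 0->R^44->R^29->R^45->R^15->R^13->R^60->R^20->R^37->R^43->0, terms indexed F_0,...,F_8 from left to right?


chi = sum (-1)^i * rank:
(-1)^0*44=44
(-1)^1*29=-29
(-1)^2*45=45
(-1)^3*15=-15
(-1)^4*13=13
(-1)^5*60=-60
(-1)^6*20=20
(-1)^7*37=-37
(-1)^8*43=43
chi=24


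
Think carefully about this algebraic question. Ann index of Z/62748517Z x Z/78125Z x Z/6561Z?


Exponent = lcm of the cyclic orders; pairwise coprime => product.
13^7*5^7*3^8=62748517*78125*6561=32163517190390625


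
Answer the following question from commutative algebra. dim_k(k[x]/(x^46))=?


Basis: 1,x,...,x^45
dim=46


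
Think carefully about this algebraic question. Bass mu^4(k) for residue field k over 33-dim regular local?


C(n,i)=C(33,4)=40920


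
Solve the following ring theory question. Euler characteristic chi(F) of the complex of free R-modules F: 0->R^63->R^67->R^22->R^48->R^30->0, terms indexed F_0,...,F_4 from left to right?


chi = sum (-1)^i * rank:
(-1)^0*63=63
(-1)^1*67=-67
(-1)^2*22=22
(-1)^3*48=-48
(-1)^4*30=30
chi=0


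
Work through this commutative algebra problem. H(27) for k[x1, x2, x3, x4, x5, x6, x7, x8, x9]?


C(d+n-1,n-1)=C(35,8)=23535820


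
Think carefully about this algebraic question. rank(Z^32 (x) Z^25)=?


rank(M(x)N) = rank(M)*rank(N)
32*25 = 800


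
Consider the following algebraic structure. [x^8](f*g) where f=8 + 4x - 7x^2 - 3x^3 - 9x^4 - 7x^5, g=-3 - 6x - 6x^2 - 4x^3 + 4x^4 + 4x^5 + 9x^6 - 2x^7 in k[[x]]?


[x^8] = sum a_i*b_j, i+j=8
  4*-2=-8
  -7*9=-63
  -3*4=-12
  -9*4=-36
  -7*-4=28
Sum=-91


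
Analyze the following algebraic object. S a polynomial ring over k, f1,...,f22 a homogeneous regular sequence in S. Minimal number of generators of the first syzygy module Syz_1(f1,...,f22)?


Regular sequence => Koszul complex is the minimal free resolution.
Syz_1 minimally generated by Koszul relations f_i*e_j - f_j*e_i (i<j): mu(Syz_1) = beta_2 = C(m,2) = m(m-1)/2
m=22
22*21/2 = 231


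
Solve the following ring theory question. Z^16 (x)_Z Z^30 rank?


rank(M(x)N) = rank(M)*rank(N)
16*30 = 480


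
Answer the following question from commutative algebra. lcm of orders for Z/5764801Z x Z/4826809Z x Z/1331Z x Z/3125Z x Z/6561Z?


Exponent = lcm of the cyclic orders; pairwise coprime => product.
7^8*13^6*11^3*5^5*3^8=5764801*4826809*1331*3125*6561=759350964429010763184375


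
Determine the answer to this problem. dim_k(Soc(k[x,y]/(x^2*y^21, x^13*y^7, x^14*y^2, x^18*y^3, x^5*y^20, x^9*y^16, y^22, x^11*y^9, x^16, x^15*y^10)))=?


Socle = ann(m) = span of standard monomials u with x*u, y*u in I (staircase corners).
Redundant generators: x^18*y^3, x^15*y^10
Minimal generators: x^16, x^14*y^2, x^13*y^7, x^11*y^9, x^9*y^16, x^5*y^20, x^2*y^21, y^22
Corners: xy^21, x^4y^20, x^8y^19, x^10y^15, x^12y^8, x^13y^6, x^15y
Socle dim=7


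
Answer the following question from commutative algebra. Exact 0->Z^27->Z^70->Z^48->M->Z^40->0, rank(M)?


Alt sum=0:
(-1)^0*27 + (-1)^1*70 + (-1)^2*48 + (-1)^3*? + (-1)^4*40=0
rank(M)=45


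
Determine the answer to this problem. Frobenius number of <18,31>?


gcd(18,31)=1 => F=ab-a-b=18*31-18-31=558-49=509


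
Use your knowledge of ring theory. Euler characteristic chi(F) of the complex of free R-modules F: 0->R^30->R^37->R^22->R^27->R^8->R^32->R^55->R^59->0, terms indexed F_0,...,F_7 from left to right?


chi = sum (-1)^i * rank:
(-1)^0*30=30
(-1)^1*37=-37
(-1)^2*22=22
(-1)^3*27=-27
(-1)^4*8=8
(-1)^5*32=-32
(-1)^6*55=55
(-1)^7*59=-59
chi=-40


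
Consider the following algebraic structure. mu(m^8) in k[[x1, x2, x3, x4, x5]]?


C(n+d-1,d)=C(12,8)=495


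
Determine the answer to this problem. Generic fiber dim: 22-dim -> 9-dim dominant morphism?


dim(fiber)=dim(X)-dim(Y)=22-9=13


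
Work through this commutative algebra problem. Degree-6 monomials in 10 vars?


C(d+n-1,n-1)=C(15,9)=5005


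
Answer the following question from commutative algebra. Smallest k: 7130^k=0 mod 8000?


7130^k mod 8000:
k=1: 7130
k=2: 4900
k=3: 1000
k=4: 2000
k=5: 4000
k=6: 0
First zero at k = 6


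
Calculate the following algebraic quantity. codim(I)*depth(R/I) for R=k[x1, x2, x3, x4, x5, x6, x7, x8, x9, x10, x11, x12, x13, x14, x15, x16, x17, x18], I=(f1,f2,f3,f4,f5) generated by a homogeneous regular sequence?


codim=5, depth=dim(R/I)=18-5=13
Product=5*13=65


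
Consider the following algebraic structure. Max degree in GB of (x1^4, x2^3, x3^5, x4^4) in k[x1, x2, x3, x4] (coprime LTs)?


Pure powers, coprime LTs => already GB.
Degrees: 4, 3, 5, 4
Max=5


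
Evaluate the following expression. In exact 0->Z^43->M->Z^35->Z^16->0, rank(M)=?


Alt sum=0:
(-1)^0*43 + (-1)^1*? + (-1)^2*35 + (-1)^3*16=0
rank(M)=62


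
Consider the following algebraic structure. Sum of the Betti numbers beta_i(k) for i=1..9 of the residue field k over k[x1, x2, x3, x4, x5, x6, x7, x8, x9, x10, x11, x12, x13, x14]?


Koszul resolution: beta_i(k)=C(n,i), n=14
C(14,1)=14, C(14,2)=91, C(14,3)=364, C(14,4)=1001, C(14,5)=2002, C(14,6)=3003, C(14,7)=3432, C(14,8)=3003, C(14,9)=2002
Sum=14912


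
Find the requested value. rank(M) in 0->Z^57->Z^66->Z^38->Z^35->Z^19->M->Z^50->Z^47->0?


Alt sum=0:
(-1)^0*57 + (-1)^1*66 + (-1)^2*38 + (-1)^3*35 + (-1)^4*19 + (-1)^5*? + (-1)^6*50 + (-1)^7*47=0
rank(M)=16


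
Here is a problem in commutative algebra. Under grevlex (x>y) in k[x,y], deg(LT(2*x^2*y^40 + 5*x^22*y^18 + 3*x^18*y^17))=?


LT: 2*x^2*y^40
deg_x=2, deg_y=40
Total=2+40=42


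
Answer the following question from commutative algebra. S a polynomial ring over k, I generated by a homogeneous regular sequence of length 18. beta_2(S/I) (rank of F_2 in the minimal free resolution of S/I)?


Regular sequence => Koszul complex is the minimal free resolution.
Syz_1 minimally generated by Koszul relations f_i*e_j - f_j*e_i (i<j): mu(Syz_1) = beta_2 = C(m,2) = m(m-1)/2
m=18
18*17/2 = 153


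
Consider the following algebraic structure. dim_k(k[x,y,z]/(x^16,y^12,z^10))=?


Basis: x^iy^jz^k, i<16,j<12,k<10
16*12*10=1920


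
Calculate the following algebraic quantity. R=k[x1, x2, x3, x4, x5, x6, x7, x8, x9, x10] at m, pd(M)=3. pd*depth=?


pd+depth=10
depth=10-3=7
pd*depth=3*7=21


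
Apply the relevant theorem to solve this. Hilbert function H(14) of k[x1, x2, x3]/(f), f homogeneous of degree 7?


C(16,2)-C(9,2)=120-36=84


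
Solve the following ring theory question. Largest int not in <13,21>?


gcd(13,21)=1 => F=ab-a-b=13*21-13-21=273-34=239


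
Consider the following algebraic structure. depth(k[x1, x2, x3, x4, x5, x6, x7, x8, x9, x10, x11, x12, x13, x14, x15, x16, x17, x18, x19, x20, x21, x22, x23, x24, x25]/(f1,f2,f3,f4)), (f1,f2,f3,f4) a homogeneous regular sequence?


depth(R)=25
depth(R/I)=25-4=21


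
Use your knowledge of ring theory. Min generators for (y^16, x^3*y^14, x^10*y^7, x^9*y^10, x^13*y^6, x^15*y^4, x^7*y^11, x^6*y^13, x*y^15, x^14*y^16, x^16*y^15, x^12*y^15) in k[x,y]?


Remove redundant (divisible by others).
x^14*y^16 redundant.
x^12*y^15 redundant.
x^16*y^15 redundant.
Min: x^15*y^4, x^13*y^6, x^10*y^7, x^9*y^10, x^7*y^11, x^6*y^13, x^3*y^14, x*y^15, y^16
Count=9


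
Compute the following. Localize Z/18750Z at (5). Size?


5-primary part: 18750=5^5*6
Size=5^5=3125


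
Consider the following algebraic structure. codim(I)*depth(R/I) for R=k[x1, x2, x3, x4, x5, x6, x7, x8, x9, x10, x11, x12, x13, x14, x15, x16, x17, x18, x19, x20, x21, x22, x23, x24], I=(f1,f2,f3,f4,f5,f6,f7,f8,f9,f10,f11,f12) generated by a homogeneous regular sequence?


codim=12, depth=dim(R/I)=24-12=12
Product=12*12=144


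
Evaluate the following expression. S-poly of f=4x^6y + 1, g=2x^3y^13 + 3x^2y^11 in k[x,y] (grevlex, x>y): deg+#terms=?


LT(f)=4x^6y, LT(g)=2x^3y^13
lcm(LM)=x^6y^13
S(f,g) (scaled by 8 to clear denominators) = 2y^12*f - 4x^3*g = -12x^5y^11 + 2y^12
2 terms, deg 16.
16+2=18


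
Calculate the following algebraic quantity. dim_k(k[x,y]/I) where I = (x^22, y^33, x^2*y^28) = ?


k[x,y]/I, I = (x^22, y^33, x^2*y^28)
Rect: 22x33=726. Corner: (22-2)x(33-28)=100.
dim = 726-100 = 626


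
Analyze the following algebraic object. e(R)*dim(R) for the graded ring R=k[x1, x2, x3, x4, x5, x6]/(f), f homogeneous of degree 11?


e(R)=deg(f)=11, dim(R)=6-1=5
e*dim=11*5=55


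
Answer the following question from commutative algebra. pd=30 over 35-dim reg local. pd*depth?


pd+depth=35
depth=35-30=5
pd*depth=30*5=150


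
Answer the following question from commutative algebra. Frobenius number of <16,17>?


gcd(16,17)=1 => F=ab-a-b=16*17-16-17=272-33=239


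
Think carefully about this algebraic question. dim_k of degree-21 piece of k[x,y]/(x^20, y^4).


k[x,y], I = (x^20, y^4), d = 21
Need i < 20 and d-i < 4.
Range: 18 <= i <= 19.
H(21) = 2


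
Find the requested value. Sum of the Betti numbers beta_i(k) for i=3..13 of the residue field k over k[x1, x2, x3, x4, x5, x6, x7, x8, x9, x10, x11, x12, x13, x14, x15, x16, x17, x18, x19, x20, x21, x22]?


Koszul resolution: beta_i(k)=C(n,i), n=22
C(22,3)=1540, C(22,4)=7315, C(22,5)=26334, C(22,6)=74613, C(22,7)=170544, C(22,8)=319770, C(22,9)=497420, C(22,10)=646646, C(22,11)=705432, C(22,12)=646646, C(22,13)=497420
Sum=3593680


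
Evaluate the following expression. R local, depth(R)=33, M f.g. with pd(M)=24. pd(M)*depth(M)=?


pd+depth=33
depth=33-24=9
pd*depth=24*9=216


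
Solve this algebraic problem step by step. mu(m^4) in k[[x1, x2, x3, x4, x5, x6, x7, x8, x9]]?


C(n+d-1,d)=C(12,4)=495


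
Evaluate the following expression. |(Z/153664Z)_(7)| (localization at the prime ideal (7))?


7-primary part: 153664=7^4*64
Size=7^4=2401


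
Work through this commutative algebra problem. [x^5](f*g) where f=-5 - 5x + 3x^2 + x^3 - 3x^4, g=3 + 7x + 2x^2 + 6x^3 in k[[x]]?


[x^5] = sum a_i*b_j, i+j=5
  3*6=18
  1*2=2
  -3*7=-21
Sum=-1


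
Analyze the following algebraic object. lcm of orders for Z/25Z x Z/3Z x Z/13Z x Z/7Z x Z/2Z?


Exponent = lcm of the cyclic orders; pairwise coprime => product.
5^2*3^1*13^1*7^1*2^1=25*3*13*7*2=13650
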